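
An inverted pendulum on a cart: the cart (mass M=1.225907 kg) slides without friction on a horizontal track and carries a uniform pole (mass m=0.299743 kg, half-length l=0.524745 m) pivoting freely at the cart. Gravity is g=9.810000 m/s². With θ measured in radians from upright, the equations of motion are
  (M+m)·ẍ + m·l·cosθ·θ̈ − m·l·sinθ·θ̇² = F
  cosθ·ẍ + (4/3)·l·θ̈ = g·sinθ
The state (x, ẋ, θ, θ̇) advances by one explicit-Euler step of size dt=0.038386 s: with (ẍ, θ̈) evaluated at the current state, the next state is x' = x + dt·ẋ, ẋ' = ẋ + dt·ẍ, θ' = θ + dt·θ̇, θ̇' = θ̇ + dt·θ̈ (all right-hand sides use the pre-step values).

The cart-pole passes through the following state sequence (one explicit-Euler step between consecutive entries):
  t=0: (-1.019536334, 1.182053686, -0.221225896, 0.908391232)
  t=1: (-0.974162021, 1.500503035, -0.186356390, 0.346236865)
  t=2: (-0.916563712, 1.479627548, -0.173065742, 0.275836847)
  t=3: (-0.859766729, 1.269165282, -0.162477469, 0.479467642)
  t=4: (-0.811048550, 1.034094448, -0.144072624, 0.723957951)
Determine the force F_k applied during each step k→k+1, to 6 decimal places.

F_0 = 10.437916 N
F_1 = -1.109675 N
F_2 = -7.540830 N
F_3 = -8.348414 N

step 0→1:
  ẍ = (ẋ'−ẋ)/dt = (1.500503035−1.182053686)/0.038386 = 8.295976
  θ̈ = (θ̇'−θ̇)/dt = (0.346236865−0.908391232)/0.038386 = -14.644776
  sinθ=-0.219426, cosθ=0.975629
  F = (M+m)·ẍ + m·l·cosθ·θ̈ − m·l·sinθ·θ̇² = 12.656756 + -2.247320 − -0.028479 = 10.437916
step 1→2:
  ẍ = (ẋ'−ẋ)/dt = (1.479627548−1.500503035)/0.038386 = -0.543831
  θ̈ = (θ̇'−θ̇)/dt = (0.275836847−0.346236865)/0.038386 = -1.834002
  sinθ=-0.185280, cosθ=0.982686
  F = (M+m)·ẍ + m·l·cosθ·θ̈ − m·l·sinθ·θ̇² = -0.829695 + -0.283473 − -0.003494 = -1.109675
step 2→3:
  ẍ = (ẋ'−ẋ)/dt = (1.269165282−1.479627548)/0.038386 = -5.482787
  θ̈ = (θ̇'−θ̇)/dt = (0.479467642−0.275836847)/0.038386 = 5.304819
  sinθ=-0.172203, cosθ=0.985061
  F = (M+m)·ẍ + m·l·cosθ·θ̈ − m·l·sinθ·θ̇² = -8.364814 + 0.821923 − -0.002061 = -7.540830
step 3→4:
  ẍ = (ẋ'−ẋ)/dt = (1.034094448−1.269165282)/0.038386 = -6.123869
  θ̈ = (θ̇'−θ̇)/dt = (0.723957951−0.479467642)/0.038386 = 6.369257
  sinθ=-0.161764, cosθ=0.986830
  F = (M+m)·ẍ + m·l·cosθ·θ̈ − m·l·sinθ·θ̇² = -9.342881 + 0.988617 − -0.005849 = -8.348414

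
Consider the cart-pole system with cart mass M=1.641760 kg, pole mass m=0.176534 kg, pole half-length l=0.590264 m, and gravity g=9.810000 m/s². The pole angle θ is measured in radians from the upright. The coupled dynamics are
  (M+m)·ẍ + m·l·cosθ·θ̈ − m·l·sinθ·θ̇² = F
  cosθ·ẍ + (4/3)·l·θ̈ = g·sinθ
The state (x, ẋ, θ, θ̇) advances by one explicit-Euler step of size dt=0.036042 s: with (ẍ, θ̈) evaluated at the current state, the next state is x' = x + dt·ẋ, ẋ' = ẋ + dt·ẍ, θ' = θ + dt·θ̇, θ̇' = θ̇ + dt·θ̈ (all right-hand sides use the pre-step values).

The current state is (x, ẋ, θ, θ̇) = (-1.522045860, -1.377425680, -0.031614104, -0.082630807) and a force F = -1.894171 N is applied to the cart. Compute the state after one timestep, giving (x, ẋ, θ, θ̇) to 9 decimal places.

(-1.571691036, -1.417040467, -0.034592284, -0.046521128)

sinθ=-0.031608838, cosθ=0.999500316
temp = (F + m·l·θ̇²·sinθ)/(M+m) = (-1.894171 + -0.000022489)/1.818294 = -1.041742143
θ̈ = (g·sinθ − cosθ·temp)/(l·(4/3 − m·cos²θ/(M+m))) = 1.001877795
ẍ = temp − m·l·θ̈·cosθ/(M+m) = -1.099128445
Euler: x'=-1.522045860+0.036042·-1.377425680=-1.571691036, ẋ'=-1.377425680+0.036042·-1.099128445=-1.417040467
       θ'=-0.031614104+0.036042·-0.082630807=-0.034592284, θ̇'=-0.082630807+0.036042·1.001877795=-0.046521128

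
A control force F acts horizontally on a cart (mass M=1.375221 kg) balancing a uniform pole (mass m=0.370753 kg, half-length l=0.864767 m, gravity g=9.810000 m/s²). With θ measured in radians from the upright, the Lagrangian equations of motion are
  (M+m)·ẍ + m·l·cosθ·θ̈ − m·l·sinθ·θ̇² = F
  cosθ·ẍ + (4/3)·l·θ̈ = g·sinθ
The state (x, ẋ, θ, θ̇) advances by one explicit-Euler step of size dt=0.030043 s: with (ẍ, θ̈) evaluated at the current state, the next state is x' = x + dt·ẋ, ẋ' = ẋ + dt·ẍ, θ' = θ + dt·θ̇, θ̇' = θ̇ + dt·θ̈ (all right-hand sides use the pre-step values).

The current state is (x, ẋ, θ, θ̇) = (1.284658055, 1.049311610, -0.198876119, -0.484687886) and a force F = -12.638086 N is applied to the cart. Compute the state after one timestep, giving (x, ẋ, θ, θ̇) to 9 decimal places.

(1.316182524, 0.802983289, -0.213437597, -0.325761713)

sinθ=-0.197567727, cosθ=0.980289240
temp = (F + m·l·θ̇²·sinθ)/(M+m) = (-12.638086 + -0.014880726)/1.745974 = -7.246938801
θ̈ = (g·sinθ − cosθ·temp)/(l·(4/3 − m·cos²θ/(M+m))) = 5.289956841
ẍ = temp − m·l·θ̈·cosθ/(M+m) = -8.199191855
Euler: x'=1.284658055+0.030043·1.049311610=1.316182524, ẋ'=1.049311610+0.030043·-8.199191855=0.802983289
       θ'=-0.198876119+0.030043·-0.484687886=-0.213437597, θ̇'=-0.484687886+0.030043·5.289956841=-0.325761713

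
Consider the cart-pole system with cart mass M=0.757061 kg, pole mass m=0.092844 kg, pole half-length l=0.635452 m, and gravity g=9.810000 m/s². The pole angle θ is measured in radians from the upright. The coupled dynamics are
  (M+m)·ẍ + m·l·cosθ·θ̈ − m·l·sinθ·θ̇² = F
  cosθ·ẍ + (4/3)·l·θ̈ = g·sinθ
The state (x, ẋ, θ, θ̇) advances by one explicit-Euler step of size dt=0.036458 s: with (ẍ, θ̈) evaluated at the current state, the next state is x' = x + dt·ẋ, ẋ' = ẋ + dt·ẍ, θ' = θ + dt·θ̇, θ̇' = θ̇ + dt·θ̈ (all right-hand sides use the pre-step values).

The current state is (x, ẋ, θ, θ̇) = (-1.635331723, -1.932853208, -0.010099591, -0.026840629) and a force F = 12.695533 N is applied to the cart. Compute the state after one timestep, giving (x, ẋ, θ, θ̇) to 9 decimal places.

(-1.705799685, -1.339340922, -0.011078147, -0.731568253)

sinθ=-0.010099419, cosθ=0.999949000
temp = (F + m·l·θ̇²·sinθ)/(M+m) = (12.695533 + -0.000000429)/0.849905 = 14.937590167
θ̈ = (g·sinθ − cosθ·temp)/(l·(4/3 − m·cos²θ/(M+m))) = -19.329848711
ẍ = temp − m·l·θ̈·cosθ/(M+m) = 16.279342981
Euler: x'=-1.635331723+0.036458·-1.932853208=-1.705799685, ẋ'=-1.932853208+0.036458·16.279342981=-1.339340922
       θ'=-0.010099591+0.036458·-0.026840629=-0.011078147, θ̇'=-0.026840629+0.036458·-19.329848711=-0.731568253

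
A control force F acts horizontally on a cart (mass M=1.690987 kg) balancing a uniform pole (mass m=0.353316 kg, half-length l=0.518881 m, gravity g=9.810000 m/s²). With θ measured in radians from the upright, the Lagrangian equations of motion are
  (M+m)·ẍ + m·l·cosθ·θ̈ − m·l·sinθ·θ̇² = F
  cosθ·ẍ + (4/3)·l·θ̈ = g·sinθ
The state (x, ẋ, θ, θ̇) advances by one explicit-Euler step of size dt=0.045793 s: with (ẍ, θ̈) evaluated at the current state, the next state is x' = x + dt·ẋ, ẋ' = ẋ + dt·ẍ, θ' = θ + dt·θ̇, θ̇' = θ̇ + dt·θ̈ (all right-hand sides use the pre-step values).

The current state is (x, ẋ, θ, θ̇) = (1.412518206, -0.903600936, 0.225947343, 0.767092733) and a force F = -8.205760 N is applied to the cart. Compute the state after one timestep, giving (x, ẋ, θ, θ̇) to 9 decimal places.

sinθ=0.224029726, cosθ=0.974582311
temp = (F + m·l·θ̇²·sinθ)/(M+m) = (-8.205760 + 0.024167541)/2.044303 = -4.002142764
θ̈ = (g·sinθ − cosθ·temp)/(l·(4/3 − m·cos²θ/(M+m))) = 10.051934562
ẍ = temp − m·l·θ̈·cosθ/(M+m) = -4.880667481
Euler: x'=1.412518206+0.045793·-0.903600936=1.371139608, ẋ'=-0.903600936+0.045793·-4.880667481=-1.127101342
       θ'=0.225947343+0.045793·0.767092733=0.261074821, θ̇'=0.767092733+0.045793·10.051934562=1.227400972

(1.371139608, -1.127101342, 0.261074821, 1.227400972)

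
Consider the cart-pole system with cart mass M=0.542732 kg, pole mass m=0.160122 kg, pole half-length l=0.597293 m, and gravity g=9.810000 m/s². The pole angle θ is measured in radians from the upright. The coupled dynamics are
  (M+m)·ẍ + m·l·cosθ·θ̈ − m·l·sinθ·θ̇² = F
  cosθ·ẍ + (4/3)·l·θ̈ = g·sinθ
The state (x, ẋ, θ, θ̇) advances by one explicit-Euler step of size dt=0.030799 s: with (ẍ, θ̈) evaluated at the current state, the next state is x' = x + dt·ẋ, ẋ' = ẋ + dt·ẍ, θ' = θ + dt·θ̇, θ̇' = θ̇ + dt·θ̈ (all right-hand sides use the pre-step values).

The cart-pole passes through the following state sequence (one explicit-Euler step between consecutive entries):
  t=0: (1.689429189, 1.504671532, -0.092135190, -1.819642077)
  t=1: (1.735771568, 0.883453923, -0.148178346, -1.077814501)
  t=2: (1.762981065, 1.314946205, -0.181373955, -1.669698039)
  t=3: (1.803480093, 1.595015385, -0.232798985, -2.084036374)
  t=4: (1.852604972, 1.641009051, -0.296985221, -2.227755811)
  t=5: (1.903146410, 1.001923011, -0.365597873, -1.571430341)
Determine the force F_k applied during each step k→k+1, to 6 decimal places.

step 0→1:
  ẍ = (ẋ'−ẋ)/dt = (0.883453923−1.504671532)/0.030799 = -20.170058
  θ̈ = (θ̇'−θ̇)/dt = (-1.077814501−-1.819642077)/0.030799 = 24.086093
  sinθ=-0.092005, cosθ=0.995759
  F = (M+m)·ẍ + m·l·cosθ·θ̈ − m·l·sinθ·θ̇² = -14.176606 + 2.293817 − -0.029135 = -11.853653
step 1→2:
  ẍ = (ẋ'−ẋ)/dt = (1.314946205−0.883453923)/0.030799 = 14.009945
  θ̈ = (θ̇'−θ̇)/dt = (-1.669698039−-1.077814501)/0.030799 = -19.217622
  sinθ=-0.147637, cosθ=0.989042
  F = (M+m)·ẍ + m·l·cosθ·θ̈ − m·l·sinθ·θ̇² = 9.846946 + -1.817827 − -0.016403 = 8.045521
step 2→3:
  ẍ = (ẋ'−ẋ)/dt = (1.595015385−1.314946205)/0.030799 = 9.093450
  θ̈ = (θ̇'−θ̇)/dt = (-2.084036374−-1.669698039)/0.030799 = -13.452980
  sinθ=-0.180381, cosθ=0.983597
  F = (M+m)·ẍ + m·l·cosθ·θ̈ − m·l·sinθ·θ̇² = 6.391368 + -1.265535 − -0.048096 = 5.173929
step 3→4:
  ẍ = (ẋ'−ẋ)/dt = (1.641009051−1.595015385)/0.030799 = 1.493349
  θ̈ = (θ̇'−θ̇)/dt = (-2.227755811−-2.084036374)/0.030799 = -4.666367
  sinθ=-0.230702, cosθ=0.973024
  F = (M+m)·ẍ + m·l·cosθ·θ̈ − m·l·sinθ·θ̇² = 1.049607 + -0.434251 − -0.095830 = 0.711185
step 4→5:
  ẍ = (ẋ'−ẋ)/dt = (1.001923011−1.641009051)/0.030799 = -20.750220
  θ̈ = (θ̇'−θ̇)/dt = (-1.571430341−-2.227755811)/0.030799 = 21.309960
  sinθ=-0.292639, cosθ=0.956223
  F = (M+m)·ẍ + m·l·cosθ·θ̈ − m·l·sinθ·θ̇² = -14.584375 + 1.948858 − -0.138901 = -12.496616

F_0 = -11.853653 N
F_1 = 8.045521 N
F_2 = 5.173929 N
F_3 = 0.711185 N
F_4 = -12.496616 N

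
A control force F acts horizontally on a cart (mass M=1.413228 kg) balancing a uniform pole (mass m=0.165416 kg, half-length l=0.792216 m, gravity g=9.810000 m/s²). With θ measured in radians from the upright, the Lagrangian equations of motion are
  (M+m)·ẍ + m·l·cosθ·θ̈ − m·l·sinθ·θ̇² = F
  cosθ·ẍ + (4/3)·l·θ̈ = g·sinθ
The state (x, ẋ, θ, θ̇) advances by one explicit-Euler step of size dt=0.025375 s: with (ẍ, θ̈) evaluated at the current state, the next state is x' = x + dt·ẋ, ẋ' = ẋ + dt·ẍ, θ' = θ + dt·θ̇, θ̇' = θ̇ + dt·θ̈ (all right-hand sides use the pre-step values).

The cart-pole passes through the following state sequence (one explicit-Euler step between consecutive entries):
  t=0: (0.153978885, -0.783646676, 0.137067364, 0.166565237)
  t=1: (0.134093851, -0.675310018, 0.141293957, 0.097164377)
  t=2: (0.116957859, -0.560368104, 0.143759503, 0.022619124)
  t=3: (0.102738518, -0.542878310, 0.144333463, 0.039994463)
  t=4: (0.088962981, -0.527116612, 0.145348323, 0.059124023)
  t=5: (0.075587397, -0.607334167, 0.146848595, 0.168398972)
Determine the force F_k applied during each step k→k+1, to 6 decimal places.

F_0 = 6.384357 N
F_1 = 6.769517 N
F_2 = 1.176882 N
F_3 = 1.078310 N
F_4 = -4.432224 N

step 0→1:
  ẍ = (ẋ'−ẋ)/dt = (-0.675310018−-0.783646676)/0.025375 = 4.269425
  θ̈ = (θ̇'−θ̇)/dt = (0.097164377−0.166565237)/0.025375 = -2.735009
  sinθ=0.136639, cosθ=0.990621
  F = (M+m)·ẍ + m·l·cosθ·θ̈ − m·l·sinθ·θ̇² = 6.739902 + -0.355048 − 0.000497 = 6.384357
step 1→2:
  ẍ = (ẋ'−ẋ)/dt = (-0.560368104−-0.675310018)/0.025375 = 4.529731
  θ̈ = (θ̇'−θ̇)/dt = (0.022619124−0.097164377)/0.025375 = -2.937744
  sinθ=0.140824, cosθ=0.990035
  F = (M+m)·ẍ + m·l·cosθ·θ̈ − m·l·sinθ·θ̇² = 7.150832 + -0.381141 − 0.000174 = 6.769517
step 2→3:
  ẍ = (ẋ'−ẋ)/dt = (-0.542878310−-0.560368104)/0.025375 = 0.689253
  θ̈ = (θ̇'−θ̇)/dt = (0.039994463−0.022619124)/0.025375 = 0.684742
  sinθ=0.143265, cosθ=0.989684
  F = (M+m)·ẍ + m·l·cosθ·θ̈ − m·l·sinθ·θ̇² = 1.088085 + 0.088807 − 0.000010 = 1.176882
step 3→4:
  ẍ = (ẋ'−ẋ)/dt = (-0.527116612−-0.542878310)/0.025375 = 0.621151
  θ̈ = (θ̇'−θ̇)/dt = (0.059124023−0.039994463)/0.025375 = 0.753874
  sinθ=0.143833, cosθ=0.989602
  F = (M+m)·ẍ + m·l·cosθ·θ̈ − m·l·sinθ·θ̇² = 0.980576 + 0.097764 − 0.000030 = 1.078310
step 4→5:
  ẍ = (ẋ'−ẋ)/dt = (-0.607334167−-0.527116612)/0.025375 = -3.161283
  θ̈ = (θ̇'−θ̇)/dt = (0.168398972−0.059124023)/0.025375 = 4.306402
  sinθ=0.144837, cosθ=0.989456
  F = (M+m)·ẍ + m·l·cosθ·θ̈ − m·l·sinθ·θ̇² = -4.990540 + 0.558383 − 0.000066 = -4.432224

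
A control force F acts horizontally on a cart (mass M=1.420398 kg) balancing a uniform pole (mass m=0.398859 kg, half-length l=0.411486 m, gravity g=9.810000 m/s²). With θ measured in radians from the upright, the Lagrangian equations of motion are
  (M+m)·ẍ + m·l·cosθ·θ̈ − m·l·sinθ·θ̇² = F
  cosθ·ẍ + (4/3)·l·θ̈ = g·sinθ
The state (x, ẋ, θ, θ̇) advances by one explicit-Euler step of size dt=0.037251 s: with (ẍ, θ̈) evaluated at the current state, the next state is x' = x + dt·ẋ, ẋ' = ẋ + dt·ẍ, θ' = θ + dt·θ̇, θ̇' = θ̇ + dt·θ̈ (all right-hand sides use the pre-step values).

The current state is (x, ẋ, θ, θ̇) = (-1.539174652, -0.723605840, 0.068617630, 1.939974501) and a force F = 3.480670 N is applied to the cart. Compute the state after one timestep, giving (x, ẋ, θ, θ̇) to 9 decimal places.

(-1.566129693, -0.642267062, 0.140883620, 1.837737840)

sinθ=0.068563796, cosθ=0.997646734
temp = (F + m·l·θ̇²·sinθ)/(M+m) = (3.480670 + 0.042350775)/1.819257 = 1.936516267
θ̈ = (g·sinθ − cosθ·temp)/(l·(4/3 − m·cos²θ/(M+m))) = -2.744534679
ẍ = temp − m·l·θ̈·cosθ/(M+m) = 2.183532738
Euler: x'=-1.539174652+0.037251·-0.723605840=-1.566129693, ẋ'=-0.723605840+0.037251·2.183532738=-0.642267062
       θ'=0.068617630+0.037251·1.939974501=0.140883620, θ̇'=1.939974501+0.037251·-2.744534679=1.837737840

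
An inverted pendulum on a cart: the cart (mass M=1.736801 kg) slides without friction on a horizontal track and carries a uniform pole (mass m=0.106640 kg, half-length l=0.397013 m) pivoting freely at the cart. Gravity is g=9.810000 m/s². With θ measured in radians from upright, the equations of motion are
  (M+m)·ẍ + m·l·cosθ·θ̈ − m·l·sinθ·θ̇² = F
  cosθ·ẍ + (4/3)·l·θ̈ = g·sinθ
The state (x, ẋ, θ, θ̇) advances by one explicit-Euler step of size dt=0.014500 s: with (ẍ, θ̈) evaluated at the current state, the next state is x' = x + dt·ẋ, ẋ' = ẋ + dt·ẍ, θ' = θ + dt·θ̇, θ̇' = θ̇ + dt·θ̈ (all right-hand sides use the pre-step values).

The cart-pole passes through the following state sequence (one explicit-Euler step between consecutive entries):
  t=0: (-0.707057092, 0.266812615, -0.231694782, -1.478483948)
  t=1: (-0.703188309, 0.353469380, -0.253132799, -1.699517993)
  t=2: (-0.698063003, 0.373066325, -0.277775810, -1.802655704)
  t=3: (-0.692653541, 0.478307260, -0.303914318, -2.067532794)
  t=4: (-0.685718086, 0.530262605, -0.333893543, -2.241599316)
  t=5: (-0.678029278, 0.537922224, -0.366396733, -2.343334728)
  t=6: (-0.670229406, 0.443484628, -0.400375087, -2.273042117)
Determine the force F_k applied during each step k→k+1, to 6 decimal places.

step 0→1:
  ẍ = (ẋ'−ẋ)/dt = (0.353469380−0.266812615)/0.014500 = 5.976329
  θ̈ = (θ̇'−θ̇)/dt = (-1.699517993−-1.478483948)/0.014500 = -15.243727
  sinθ=-0.229627, cosθ=0.973279
  F = (M+m)·ẍ + m·l·cosθ·θ̈ − m·l·sinθ·θ̇² = 11.017009 + -0.628135 − -0.021251 = 10.410125
step 1→2:
  ẍ = (ẋ'−ẋ)/dt = (0.373066325−0.353469380)/0.014500 = 1.351513
  θ̈ = (θ̇'−θ̇)/dt = (-1.802655704−-1.699517993)/0.014500 = -7.112946
  sinθ=-0.250438, cosθ=0.968133
  F = (M+m)·ẍ + m·l·cosθ·θ̈ − m·l·sinθ·θ̇² = 2.491435 + -0.291547 − -0.030625 = 2.230513
step 2→3:
  ẍ = (ẋ'−ẋ)/dt = (0.478307260−0.373066325)/0.014500 = 7.257995
  θ̈ = (θ̇'−θ̇)/dt = (-2.067532794−-1.802655704)/0.014500 = -18.267385
  sinθ=-0.274217, cosθ=0.961668
  F = (M+m)·ẍ + m·l·cosθ·θ̈ − m·l·sinθ·θ̇² = 13.379686 + -0.743749 − -0.037726 = 12.673664
step 3→4:
  ẍ = (ẋ'−ẋ)/dt = (0.530262605−0.478307260)/0.014500 = 3.583127
  θ̈ = (θ̇'−θ̇)/dt = (-2.241599316−-2.067532794)/0.014500 = -12.004588
  sinθ=-0.299257, cosθ=0.954172
  F = (M+m)·ẍ + m·l·cosθ·θ̈ − m·l·sinθ·θ̇² = 6.605284 + -0.484952 − -0.054159 = 6.174491
step 4→5:
  ẍ = (ẋ'−ẋ)/dt = (0.537922224−0.530262605)/0.014500 = 0.528250
  θ̈ = (θ̇'−θ̇)/dt = (-2.343334728−-2.241599316)/0.014500 = -7.016235
  sinθ=-0.327724, cosθ=0.944774
  F = (M+m)·ẍ + m·l·cosθ·θ̈ − m·l·sinθ·θ̇² = 0.973797 + -0.280645 − -0.069719 = 0.762871
step 5→6:
  ẍ = (ẋ'−ẋ)/dt = (0.443484628−0.537922224)/0.014500 = -6.512938
  θ̈ = (θ̇'−θ̇)/dt = (-2.273042117−-2.343334728)/0.014500 = 4.847766
  sinθ=-0.358254, cosθ=0.933624
  F = (M+m)·ẍ + m·l·cosθ·θ̈ − m·l·sinθ·θ̇² = -12.006216 + 0.191619 − -0.083288 = -11.731309

F_0 = 10.410125 N
F_1 = 2.230513 N
F_2 = 12.673664 N
F_3 = 6.174491 N
F_4 = 0.762871 N
F_5 = -11.731309 N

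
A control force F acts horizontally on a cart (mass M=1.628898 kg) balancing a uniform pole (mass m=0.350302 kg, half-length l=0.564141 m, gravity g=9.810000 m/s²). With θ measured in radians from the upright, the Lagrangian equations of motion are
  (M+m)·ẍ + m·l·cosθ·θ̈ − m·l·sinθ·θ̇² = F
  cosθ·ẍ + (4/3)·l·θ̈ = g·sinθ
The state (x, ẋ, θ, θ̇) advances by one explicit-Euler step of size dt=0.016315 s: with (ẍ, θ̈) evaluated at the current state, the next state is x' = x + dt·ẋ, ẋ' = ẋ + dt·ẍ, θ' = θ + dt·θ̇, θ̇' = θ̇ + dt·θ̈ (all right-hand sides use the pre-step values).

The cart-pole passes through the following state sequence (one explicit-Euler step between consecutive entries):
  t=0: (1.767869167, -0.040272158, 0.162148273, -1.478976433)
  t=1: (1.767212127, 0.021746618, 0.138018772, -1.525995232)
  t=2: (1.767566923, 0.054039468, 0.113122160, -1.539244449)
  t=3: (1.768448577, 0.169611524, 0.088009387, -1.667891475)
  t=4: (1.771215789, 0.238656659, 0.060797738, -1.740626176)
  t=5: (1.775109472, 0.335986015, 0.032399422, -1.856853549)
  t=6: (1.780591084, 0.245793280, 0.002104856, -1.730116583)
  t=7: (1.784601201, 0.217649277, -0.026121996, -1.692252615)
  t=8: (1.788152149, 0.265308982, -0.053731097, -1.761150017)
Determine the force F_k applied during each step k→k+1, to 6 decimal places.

step 0→1:
  ẍ = (ẋ'−ẋ)/dt = (0.021746618−-0.040272158)/0.016315 = 3.801335
  θ̈ = (θ̇'−θ̇)/dt = (-1.525995232−-1.478976433)/0.016315 = -2.881937
  sinθ=0.161439, cosθ=0.986883
  F = (M+m)·ẍ + m·l·cosθ·θ̈ − m·l·sinθ·θ̇² = 7.523602 + -0.562057 − 0.069785 = 6.891760
step 1→2:
  ẍ = (ẋ'−ẋ)/dt = (0.054039468−0.021746618)/0.016315 = 1.979335
  θ̈ = (θ̇'−θ̇)/dt = (-1.539244449−-1.525995232)/0.016315 = -0.812088
  sinθ=0.137581, cosθ=0.990491
  F = (M+m)·ẍ + m·l·cosθ·θ̈ − m·l·sinθ·θ̇² = 3.917500 + -0.158959 − 0.063313 = 3.695228
step 2→3:
  ẍ = (ẋ'−ẋ)/dt = (0.169611524−0.054039468)/0.016315 = 7.083791
  θ̈ = (θ̇'−θ̇)/dt = (-1.667891475−-1.539244449)/0.016315 = -7.885199
  sinθ=0.112881, cosθ=0.993609
  F = (M+m)·ẍ + m·l·cosθ·θ̈ − m·l·sinθ·θ̇² = 14.020240 + -1.548311 − 0.052853 = 12.419076
step 3→4:
  ẍ = (ẋ'−ẋ)/dt = (0.238656659−0.169611524)/0.016315 = 4.232003
  θ̈ = (θ̇'−θ̇)/dt = (-1.740626176−-1.667891475)/0.016315 = -4.458149
  sinθ=0.087896, cosθ=0.996130
  F = (M+m)·ẍ + m·l·cosθ·θ̈ − m·l·sinθ·θ̇² = 8.375981 + -0.877608 − 0.048321 = 7.450052
step 4→5:
  ẍ = (ẋ'−ẋ)/dt = (0.335986015−0.238656659)/0.016315 = 5.965636
  θ̈ = (θ̇'−θ̇)/dt = (-1.856853549−-1.740626176)/0.016315 = -7.123958
  sinθ=0.060760, cosθ=0.998152
  F = (M+m)·ẍ + m·l·cosθ·θ̈ − m·l·sinθ·θ̇² = 11.807187 + -1.405233 − 0.036380 = 10.365574
step 5→6:
  ẍ = (ẋ'−ẋ)/dt = (0.245793280−0.335986015)/0.016315 = -5.528209
  θ̈ = (θ̇'−θ̇)/dt = (-1.730116583−-1.856853549)/0.016315 = 7.768125
  sinθ=0.032394, cosθ=0.999475
  F = (M+m)·ẍ + m·l·cosθ·θ̈ − m·l·sinθ·θ̇² = -10.941432 + 1.534329 − 0.022072 = -9.429175
step 6→7:
  ẍ = (ẋ'−ẋ)/dt = (0.217649277−0.245793280)/0.016315 = -1.725038
  θ̈ = (θ̇'−θ̇)/dt = (-1.692252615−-1.730116583)/0.016315 = 2.320807
  sinθ=0.002105, cosθ=0.999998
  F = (M+m)·ẍ + m·l·cosθ·θ̈ − m·l·sinθ·θ̇² = -3.414196 + 0.458636 − 0.001245 = -2.956805
step 7→8:
  ẍ = (ẋ'−ẋ)/dt = (0.265308982−0.217649277)/0.016315 = 2.921220
  θ̈ = (θ̇'−θ̇)/dt = (-1.761150017−-1.692252615)/0.016315 = -4.222948
  sinθ=-0.026119, cosθ=0.999659
  F = (M+m)·ẍ + m·l·cosθ·θ̈ − m·l·sinθ·θ̇² = 5.781679 + -0.834253 − -0.014781 = 4.962207

F_0 = 6.891760 N
F_1 = 3.695228 N
F_2 = 12.419076 N
F_3 = 7.450052 N
F_4 = 10.365574 N
F_5 = -9.429175 N
F_6 = -2.956805 N
F_7 = 4.962207 N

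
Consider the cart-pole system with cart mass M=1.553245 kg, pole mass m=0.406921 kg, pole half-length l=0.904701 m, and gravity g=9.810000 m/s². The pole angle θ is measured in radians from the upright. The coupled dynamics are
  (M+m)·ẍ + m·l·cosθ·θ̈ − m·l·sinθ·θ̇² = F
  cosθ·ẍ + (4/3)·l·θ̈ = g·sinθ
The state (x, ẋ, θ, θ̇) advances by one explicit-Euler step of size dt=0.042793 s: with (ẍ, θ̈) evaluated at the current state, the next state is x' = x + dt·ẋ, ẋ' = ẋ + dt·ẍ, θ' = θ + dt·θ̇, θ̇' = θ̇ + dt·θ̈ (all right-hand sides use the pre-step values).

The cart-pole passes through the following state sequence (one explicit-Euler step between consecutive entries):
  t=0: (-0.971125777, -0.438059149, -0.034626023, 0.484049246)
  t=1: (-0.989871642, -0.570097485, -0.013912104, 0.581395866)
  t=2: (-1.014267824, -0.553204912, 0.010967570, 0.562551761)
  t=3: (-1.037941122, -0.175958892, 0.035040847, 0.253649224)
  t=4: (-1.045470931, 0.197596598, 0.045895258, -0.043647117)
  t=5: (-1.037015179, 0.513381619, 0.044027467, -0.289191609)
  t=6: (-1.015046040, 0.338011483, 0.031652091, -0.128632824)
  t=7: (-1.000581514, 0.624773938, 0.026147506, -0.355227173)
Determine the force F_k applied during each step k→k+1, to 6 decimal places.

step 0→1:
  ẍ = (ẋ'−ẋ)/dt = (-0.570097485−-0.438059149)/0.042793 = -3.085512
  θ̈ = (θ̇'−θ̇)/dt = (0.581395866−0.484049246)/0.042793 = 2.274826
  sinθ=-0.034619, cosθ=0.999401
  F = (M+m)·ẍ + m·l·cosθ·θ̈ − m·l·sinθ·θ̇² = -6.048117 + 0.836957 − -0.002986 = -5.208174
step 1→2:
  ẍ = (ẋ'−ẋ)/dt = (-0.553204912−-0.570097485)/0.042793 = 0.394751
  θ̈ = (θ̇'−θ̇)/dt = (0.562551761−0.581395866)/0.042793 = -0.440355
  sinθ=-0.013912, cosθ=0.999903
  F = (M+m)·ẍ + m·l·cosθ·θ̈ − m·l·sinθ·θ̇² = 0.773777 + -0.162097 − -0.001731 = 0.613411
step 2→3:
  ẍ = (ẋ'−ẋ)/dt = (-0.175958892−-0.553204912)/0.042793 = 8.815601
  θ̈ = (θ̇'−θ̇)/dt = (0.253649224−0.562551761)/0.042793 = -7.218530
  sinθ=0.010967, cosθ=0.999940
  F = (M+m)·ẍ + m·l·cosθ·θ̈ − m·l·sinθ·θ̇² = 17.280042 + -2.657283 − 0.001278 = 14.621481
step 3→4:
  ẍ = (ẋ'−ẋ)/dt = (0.197596598−-0.175958892)/0.042793 = 8.729360
  θ̈ = (θ̇'−θ̇)/dt = (-0.043647117−0.253649224)/0.042793 = -6.947312
  sinθ=0.035034, cosθ=0.999386
  F = (M+m)·ẍ + m·l·cosθ·θ̈ − m·l·sinθ·θ̇² = 17.110994 + -2.556026 − 0.000830 = 14.554138
step 4→5:
  ẍ = (ẋ'−ẋ)/dt = (0.513381619−0.197596598)/0.042793 = 7.379362
  θ̈ = (θ̇'−θ̇)/dt = (-0.289191609−-0.043647117)/0.042793 = -5.737959
  sinθ=0.045879, cosθ=0.998947
  F = (M+m)·ẍ + m·l·cosθ·θ̈ − m·l·sinθ·θ̇² = 14.464774 + -2.110159 − 0.000032 = 12.354583
step 5→6:
  ẍ = (ẋ'−ẋ)/dt = (0.338011483−0.513381619)/0.042793 = -4.098103
  θ̈ = (θ̇'−θ̇)/dt = (-0.128632824−-0.289191609)/0.042793 = 3.751987
  sinθ=0.044013, cosθ=0.999031
  F = (M+m)·ẍ + m·l·cosθ·θ̈ − m·l·sinθ·θ̇² = -8.032963 + 1.379925 − 0.001355 = -6.654393
step 6→7:
  ẍ = (ẋ'−ẋ)/dt = (0.624773938−0.338011483)/0.042793 = 6.701153
  θ̈ = (θ̇'−θ̇)/dt = (-0.355227173−-0.128632824)/0.042793 = -5.295127
  sinθ=0.031647, cosθ=0.999499
  F = (M+m)·ẍ + m·l·cosθ·θ̈ − m·l·sinθ·θ̇² = 13.135373 + -1.948381 − 0.000193 = 11.186799

F_0 = -5.208174 N
F_1 = 0.613411 N
F_2 = 14.621481 N
F_3 = 14.554138 N
F_4 = 12.354583 N
F_5 = -6.654393 N
F_6 = 11.186799 N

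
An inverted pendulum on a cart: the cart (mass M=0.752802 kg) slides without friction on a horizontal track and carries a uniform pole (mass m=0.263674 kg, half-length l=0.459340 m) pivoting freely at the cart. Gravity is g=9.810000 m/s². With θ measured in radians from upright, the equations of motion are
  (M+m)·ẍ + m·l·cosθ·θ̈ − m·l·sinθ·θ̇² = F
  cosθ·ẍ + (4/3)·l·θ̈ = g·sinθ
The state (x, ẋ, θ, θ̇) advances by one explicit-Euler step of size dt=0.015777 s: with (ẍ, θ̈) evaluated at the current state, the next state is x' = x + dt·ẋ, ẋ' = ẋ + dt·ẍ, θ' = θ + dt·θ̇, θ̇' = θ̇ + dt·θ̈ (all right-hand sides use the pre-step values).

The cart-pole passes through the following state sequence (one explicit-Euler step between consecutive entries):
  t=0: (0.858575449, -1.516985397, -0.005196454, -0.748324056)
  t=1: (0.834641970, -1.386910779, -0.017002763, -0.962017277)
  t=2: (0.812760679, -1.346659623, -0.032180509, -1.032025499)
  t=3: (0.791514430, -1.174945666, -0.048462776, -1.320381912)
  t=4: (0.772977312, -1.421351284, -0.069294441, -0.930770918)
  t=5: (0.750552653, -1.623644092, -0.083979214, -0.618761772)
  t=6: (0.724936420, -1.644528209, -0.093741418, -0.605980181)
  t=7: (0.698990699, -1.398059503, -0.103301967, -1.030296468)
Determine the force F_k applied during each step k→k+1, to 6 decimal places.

step 0→1:
  ẍ = (ẋ'−ẋ)/dt = (-1.386910779−-1.516985397)/0.015777 = 8.244572
  θ̈ = (θ̇'−θ̇)/dt = (-0.962017277−-0.748324056)/0.015777 = -13.544604
  sinθ=-0.005196, cosθ=0.999986
  F = (M+m)·ẍ + m·l·cosθ·θ̈ − m·l·sinθ·θ̇² = 8.380410 + -1.640446 − -0.000352 = 6.740316
step 1→2:
  ẍ = (ẋ'−ẋ)/dt = (-1.346659623−-1.386910779)/0.015777 = 2.551255
  θ̈ = (θ̇'−θ̇)/dt = (-1.032025499−-0.962017277)/0.015777 = -4.437360
  sinθ=-0.017002, cosθ=0.999855
  F = (M+m)·ẍ + m·l·cosθ·θ̈ − m·l·sinθ·θ̇² = 2.593290 + -0.537358 − -0.001906 = 2.057838
step 2→3:
  ẍ = (ẋ'−ẋ)/dt = (-1.174945666−-1.346659623)/0.015777 = 10.883815
  θ̈ = (θ̇'−θ̇)/dt = (-1.320381912−-1.032025499)/0.015777 = -18.277012
  sinθ=-0.032175, cosθ=0.999482
  F = (M+m)·ẍ + m·l·cosθ·θ̈ − m·l·sinθ·θ̇² = 11.063137 + -2.212493 − -0.004150 = 8.854795
step 3→4:
  ẍ = (ẋ'−ẋ)/dt = (-1.421351284−-1.174945666)/0.015777 = -15.618027
  θ̈ = (θ̇'−θ̇)/dt = (-0.930770918−-1.320381912)/0.015777 = 24.694872
  sinθ=-0.048444, cosθ=0.998826
  F = (M+m)·ẍ + m·l·cosθ·θ̈ − m·l·sinθ·θ̇² = -15.875350 + 2.987433 − -0.010229 = -12.877688
step 4→5:
  ẍ = (ẋ'−ẋ)/dt = (-1.623644092−-1.421351284)/0.015777 = -12.822007
  θ̈ = (θ̇'−θ̇)/dt = (-0.618761772−-0.930770918)/0.015777 = 19.776202
  sinθ=-0.069239, cosθ=0.997600
  F = (M+m)·ẍ + m·l·cosθ·θ̈ − m·l·sinθ·θ̇² = -13.033263 + 2.389467 − -0.007265 = -10.636531
step 5→6:
  ẍ = (ẋ'−ẋ)/dt = (-1.644528209−-1.623644092)/0.015777 = -1.323706
  θ̈ = (θ̇'−θ̇)/dt = (-0.605980181−-0.618761772)/0.015777 = 0.810141
  sinθ=-0.083881, cosθ=0.996476
  F = (M+m)·ẍ + m·l·cosθ·θ̈ − m·l·sinθ·θ̇² = -1.345516 + 0.097775 − -0.003890 = -1.243851
step 6→7:
  ẍ = (ẋ'−ẋ)/dt = (-1.398059503−-1.644528209)/0.015777 = 15.622026
  θ̈ = (θ̇'−θ̇)/dt = (-1.030296468−-0.605980181)/0.015777 = -26.894612
  sinθ=-0.093604, cosθ=0.995609
  F = (M+m)·ẍ + m·l·cosθ·θ̈ − m·l·sinθ·θ̇² = 15.879415 + -3.243067 − -0.004163 = 12.640511

F_0 = 6.740316 N
F_1 = 2.057838 N
F_2 = 8.854795 N
F_3 = -12.877688 N
F_4 = -10.636531 N
F_5 = -1.243851 N
F_6 = 12.640511 N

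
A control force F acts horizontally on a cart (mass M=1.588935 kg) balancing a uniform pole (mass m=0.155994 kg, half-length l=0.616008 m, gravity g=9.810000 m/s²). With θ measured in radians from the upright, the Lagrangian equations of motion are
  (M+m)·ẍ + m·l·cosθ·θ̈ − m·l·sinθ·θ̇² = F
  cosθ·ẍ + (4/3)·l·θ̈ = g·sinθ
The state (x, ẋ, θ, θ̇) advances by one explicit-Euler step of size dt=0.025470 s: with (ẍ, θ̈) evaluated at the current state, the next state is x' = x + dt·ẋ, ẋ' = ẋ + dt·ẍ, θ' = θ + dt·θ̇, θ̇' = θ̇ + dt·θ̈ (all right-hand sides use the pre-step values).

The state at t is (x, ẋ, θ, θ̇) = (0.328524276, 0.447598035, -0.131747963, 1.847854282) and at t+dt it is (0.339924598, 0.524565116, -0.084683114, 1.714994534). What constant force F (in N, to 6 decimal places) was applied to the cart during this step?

ẍ = (ẋ'−ẋ)/dt = (0.524565116−0.447598035)/0.025470 = 3.021872
θ̈ = (θ̇'−θ̇)/dt = (1.714994534−1.847854282)/0.025470 = -5.216323
sinθ=-0.131367, cosθ=0.991334
F = (M+m)·ẍ + m·l·cosθ·θ̈ − m·l·sinθ·θ̇² = 5.272952 + -0.496911 − -0.043104 = 4.819145

F = 4.819145 N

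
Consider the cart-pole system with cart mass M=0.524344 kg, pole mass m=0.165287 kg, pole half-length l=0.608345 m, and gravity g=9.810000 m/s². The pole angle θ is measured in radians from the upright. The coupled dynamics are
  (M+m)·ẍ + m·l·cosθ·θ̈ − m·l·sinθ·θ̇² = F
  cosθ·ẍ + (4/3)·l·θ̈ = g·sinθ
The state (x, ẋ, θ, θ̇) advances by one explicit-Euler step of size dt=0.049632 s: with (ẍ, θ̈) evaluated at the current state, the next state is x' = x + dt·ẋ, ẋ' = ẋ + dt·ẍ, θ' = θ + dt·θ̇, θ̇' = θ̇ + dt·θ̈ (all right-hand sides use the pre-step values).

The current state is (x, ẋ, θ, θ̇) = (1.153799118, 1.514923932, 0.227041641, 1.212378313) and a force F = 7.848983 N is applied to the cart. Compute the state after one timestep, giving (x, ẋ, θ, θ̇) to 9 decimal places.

(1.228987823, 2.175779661, 0.287214401, 0.553666280)

sinθ=0.225096075, cosθ=0.974336573
temp = (F + m·l·θ̇²·sinθ)/(M+m) = (7.848983 + 0.033268474)/0.689631 = 11.429665247
θ̈ = (g·sinθ − cosθ·temp)/(l·(4/3 − m·cos²θ/(M+m))) = -13.271922010
ẍ = temp − m·l·θ̈·cosθ/(M+m) = 13.315113816
Euler: x'=1.153799118+0.049632·1.514923932=1.228987823, ẋ'=1.514923932+0.049632·13.315113816=2.175779661
       θ'=0.227041641+0.049632·1.212378313=0.287214401, θ̇'=1.212378313+0.049632·-13.271922010=0.553666280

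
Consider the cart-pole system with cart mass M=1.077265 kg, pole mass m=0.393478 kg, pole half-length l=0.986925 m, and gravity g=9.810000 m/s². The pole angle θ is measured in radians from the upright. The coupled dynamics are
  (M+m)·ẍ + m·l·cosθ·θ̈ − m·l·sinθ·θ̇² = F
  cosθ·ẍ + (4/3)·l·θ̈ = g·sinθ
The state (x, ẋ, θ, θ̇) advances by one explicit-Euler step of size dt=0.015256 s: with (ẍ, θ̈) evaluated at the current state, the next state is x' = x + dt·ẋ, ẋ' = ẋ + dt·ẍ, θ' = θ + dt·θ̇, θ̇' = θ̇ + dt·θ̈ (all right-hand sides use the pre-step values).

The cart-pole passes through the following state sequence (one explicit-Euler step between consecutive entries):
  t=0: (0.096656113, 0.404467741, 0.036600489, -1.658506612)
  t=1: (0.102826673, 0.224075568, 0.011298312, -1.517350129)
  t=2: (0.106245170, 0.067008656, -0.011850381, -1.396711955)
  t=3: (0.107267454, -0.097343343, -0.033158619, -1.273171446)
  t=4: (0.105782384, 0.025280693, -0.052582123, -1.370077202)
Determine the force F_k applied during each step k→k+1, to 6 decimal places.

F_0 = -13.839000 N
F_1 = -12.081433 N
F_2 = -12.690815 N
F_3 = 9.377017 N

step 0→1:
  ẍ = (ẋ'−ẋ)/dt = (0.224075568−0.404467741)/0.015256 = -11.824343
  θ̈ = (θ̇'−θ̇)/dt = (-1.517350129−-1.658506612)/0.015256 = 9.252522
  sinθ=0.036592, cosθ=0.999330
  F = (M+m)·ẍ + m·l·cosθ·θ̈ − m·l·sinθ·θ̇² = -17.390569 + 3.590656 − 0.039087 = -13.839000
step 1→2:
  ẍ = (ẋ'−ẋ)/dt = (0.067008656−0.224075568)/0.015256 = -10.295419
  θ̈ = (θ̇'−θ̇)/dt = (-1.396711955−-1.517350129)/0.015256 = 7.907589
  sinθ=0.011298, cosθ=0.999936
  F = (M+m)·ẍ + m·l·cosθ·θ̈ − m·l·sinθ·θ̇² = -15.141915 + 3.070584 − 0.010101 = -12.081433
step 2→3:
  ẍ = (ẋ'−ẋ)/dt = (-0.097343343−0.067008656)/0.015256 = -10.772942
  θ̈ = (θ̇'−θ̇)/dt = (-1.273171446−-1.396711955)/0.015256 = 8.097831
  sinθ=-0.011850, cosθ=0.999930
  F = (M+m)·ẍ + m·l·cosθ·θ̈ − m·l·sinθ·θ̇² = -15.844229 + 3.144436 − -0.008977 = -12.690815
step 3→4:
  ẍ = (ẋ'−ẋ)/dt = (0.025280693−-0.097343343)/0.015256 = 8.037758
  θ̈ = (θ̇'−θ̇)/dt = (-1.370077202−-1.273171446)/0.015256 = -6.351977
  sinθ=-0.033153, cosθ=0.999450
  F = (M+m)·ẍ + m·l·cosθ·θ̈ − m·l·sinθ·θ̇² = 11.821476 + -2.465328 − -0.020869 = 9.377017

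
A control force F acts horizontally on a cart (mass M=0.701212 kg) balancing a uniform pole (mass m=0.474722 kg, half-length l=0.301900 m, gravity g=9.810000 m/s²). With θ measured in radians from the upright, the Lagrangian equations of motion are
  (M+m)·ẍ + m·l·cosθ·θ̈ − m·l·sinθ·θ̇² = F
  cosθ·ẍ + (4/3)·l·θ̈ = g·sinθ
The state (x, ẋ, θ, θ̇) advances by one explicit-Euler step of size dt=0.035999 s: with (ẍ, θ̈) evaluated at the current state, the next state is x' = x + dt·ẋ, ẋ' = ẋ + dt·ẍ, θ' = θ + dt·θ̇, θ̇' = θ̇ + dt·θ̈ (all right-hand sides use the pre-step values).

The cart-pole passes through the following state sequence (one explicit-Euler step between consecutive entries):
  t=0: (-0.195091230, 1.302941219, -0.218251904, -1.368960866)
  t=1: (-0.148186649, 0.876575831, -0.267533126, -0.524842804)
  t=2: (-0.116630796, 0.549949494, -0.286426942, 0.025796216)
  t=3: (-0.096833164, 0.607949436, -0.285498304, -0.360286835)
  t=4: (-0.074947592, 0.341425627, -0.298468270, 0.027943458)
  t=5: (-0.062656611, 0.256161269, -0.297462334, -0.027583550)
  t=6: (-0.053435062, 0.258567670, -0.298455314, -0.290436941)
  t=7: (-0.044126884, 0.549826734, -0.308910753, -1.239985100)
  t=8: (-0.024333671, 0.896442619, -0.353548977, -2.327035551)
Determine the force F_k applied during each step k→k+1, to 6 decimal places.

step 0→1:
  ẍ = (ẋ'−ẋ)/dt = (0.876575831−1.302941219)/0.035999 = -11.843812
  θ̈ = (θ̇'−θ̇)/dt = (-0.524842804−-1.368960866)/0.035999 = 23.448375
  sinθ=-0.216523, cosθ=0.976277
  F = (M+m)·ẍ + m·l·cosθ·θ̈ − m·l·sinθ·θ̇² = -13.927541 + 3.280866 − -0.058155 = -10.588520
step 1→2:
  ẍ = (ẋ'−ẋ)/dt = (0.549949494−0.876575831)/0.035999 = -9.073206
  θ̈ = (θ̇'−θ̇)/dt = (0.025796216−-0.524842804)/0.035999 = 15.295953
  sinθ=-0.264353, cosθ=0.964426
  F = (M+m)·ẍ + m·l·cosθ·θ̈ − m·l·sinθ·θ̇² = -10.669491 + 2.114209 − -0.010436 = -8.544846
step 2→3:
  ẍ = (ẋ'−ẋ)/dt = (0.607949436−0.549949494)/0.035999 = 1.611154
  θ̈ = (θ̇'−θ̇)/dt = (-0.360286835−0.025796216)/0.035999 = -10.724827
  sinθ=-0.282527, cosθ=0.959259
  F = (M+m)·ẍ + m·l·cosθ·θ̈ − m·l·sinθ·θ̇² = 1.894611 + -1.474446 − -0.000027 = 0.420192
step 3→4:
  ẍ = (ẋ'−ẋ)/dt = (0.341425627−0.607949436)/0.035999 = -7.403645
  θ̈ = (θ̇'−θ̇)/dt = (0.027943458−-0.360286835)/0.035999 = 10.784474
  sinθ=-0.281636, cosθ=0.959521
  F = (M+m)·ẍ + m·l·cosθ·θ̈ − m·l·sinθ·θ̇² = -8.706198 + 1.483051 − -0.005239 = -7.217907
step 4→5:
  ẍ = (ẋ'−ẋ)/dt = (0.256161269−0.341425627)/0.035999 = -2.368520
  θ̈ = (θ̇'−θ̇)/dt = (-0.027583550−0.027943458)/0.035999 = -1.542460
  sinθ=-0.294057, cosθ=0.955788
  F = (M+m)·ẍ + m·l·cosθ·θ̈ − m·l·sinθ·θ̇² = -2.785223 + -0.211289 − -0.000033 = -2.996480
step 5→6:
  ẍ = (ẋ'−ẋ)/dt = (0.258567670−0.256161269)/0.035999 = 0.066846
  θ̈ = (θ̇'−θ̇)/dt = (-0.290436941−-0.027583550)/0.035999 = -7.301686
  sinθ=-0.293095, cosθ=0.956083
  F = (M+m)·ẍ + m·l·cosθ·θ̈ − m·l·sinθ·θ̇² = 0.078607 + -1.000510 − -0.000032 = -0.921871
step 6→7:
  ẍ = (ẋ'−ẋ)/dt = (0.549826734−0.258567670)/0.035999 = 8.090754
  θ̈ = (θ̇'−θ̇)/dt = (-1.239985100−-0.290436941)/0.035999 = -26.377070
  sinθ=-0.294044, cosθ=0.955792
  F = (M+m)·ẍ + m·l·cosθ·θ̈ − m·l·sinθ·θ̇² = 9.514193 + -3.613203 − -0.003555 = 5.904545
step 7→8:
  ẍ = (ẋ'−ẋ)/dt = (0.896442619−0.549826734)/0.035999 = 9.628486
  θ̈ = (θ̇'−θ̇)/dt = (-2.327035551−-1.239985100)/0.035999 = -30.196685
  sinθ=-0.304021, cosθ=0.952665
  F = (M+m)·ẍ + m·l·cosθ·θ̈ − m·l·sinθ·θ̇² = 11.322465 + -4.122893 − -0.066995 = 7.266566

F_0 = -10.588520 N
F_1 = -8.544846 N
F_2 = 0.420192 N
F_3 = -7.217907 N
F_4 = -2.996480 N
F_5 = -0.921871 N
F_6 = 5.904545 N
F_7 = 7.266566 N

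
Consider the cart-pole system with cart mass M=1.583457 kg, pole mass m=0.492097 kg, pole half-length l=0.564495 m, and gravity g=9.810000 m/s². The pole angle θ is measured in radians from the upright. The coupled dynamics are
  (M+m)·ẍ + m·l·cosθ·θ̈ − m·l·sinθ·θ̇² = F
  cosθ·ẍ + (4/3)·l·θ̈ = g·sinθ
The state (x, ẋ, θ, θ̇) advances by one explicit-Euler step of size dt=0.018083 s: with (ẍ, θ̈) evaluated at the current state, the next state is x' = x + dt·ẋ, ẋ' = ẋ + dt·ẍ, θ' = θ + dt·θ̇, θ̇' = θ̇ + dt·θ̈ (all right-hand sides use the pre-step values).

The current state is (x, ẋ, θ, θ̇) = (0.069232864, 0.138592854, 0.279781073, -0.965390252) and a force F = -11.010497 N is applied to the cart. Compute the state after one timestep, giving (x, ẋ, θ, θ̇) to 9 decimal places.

(0.071739039, 0.014539185, 0.262323921, -0.741894214)

sinθ=0.276145241, cosθ=0.961115917
temp = (F + m·l·θ̇²·sinθ)/(M+m) = (-11.010497 + 0.071491465)/2.075554 = -5.270402762
θ̈ = (g·sinθ − cosθ·temp)/(l·(4/3 − m·cos²θ/(M+m))) = 12.359455756
ẍ = temp − m·l·θ̈·cosθ/(M+m) = -6.860237188
Euler: x'=0.069232864+0.018083·0.138592854=0.071739039, ẋ'=0.138592854+0.018083·-6.860237188=0.014539185
       θ'=0.279781073+0.018083·-0.965390252=0.262323921, θ̇'=-0.965390252+0.018083·12.359455756=-0.741894214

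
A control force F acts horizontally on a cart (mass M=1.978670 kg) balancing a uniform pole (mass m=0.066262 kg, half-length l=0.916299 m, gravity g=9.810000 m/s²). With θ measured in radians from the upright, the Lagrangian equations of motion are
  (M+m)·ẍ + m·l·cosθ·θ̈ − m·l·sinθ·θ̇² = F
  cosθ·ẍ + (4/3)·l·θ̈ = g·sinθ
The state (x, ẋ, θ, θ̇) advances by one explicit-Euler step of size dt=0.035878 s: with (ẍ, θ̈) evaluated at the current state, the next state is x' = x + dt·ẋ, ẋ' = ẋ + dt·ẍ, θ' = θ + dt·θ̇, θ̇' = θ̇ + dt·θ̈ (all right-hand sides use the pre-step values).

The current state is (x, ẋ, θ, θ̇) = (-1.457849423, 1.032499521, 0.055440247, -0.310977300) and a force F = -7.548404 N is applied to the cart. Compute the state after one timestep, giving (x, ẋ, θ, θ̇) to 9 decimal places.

(-1.420805405, 0.896296591, 0.044283003, -0.183701763)

sinθ=0.055411851, cosθ=0.998463583
temp = (F + m·l·θ̇²·sinθ)/(M+m) = (-7.548404 + 0.000325358)/2.044932 = -3.691114737
θ̈ = (g·sinθ − cosθ·temp)/(l·(4/3 − m·cos²θ/(M+m))) = 3.547453510
ẍ = temp − m·l·θ̈·cosθ/(M+m) = -3.796279882
Euler: x'=-1.457849423+0.035878·1.032499521=-1.420805405, ẋ'=1.032499521+0.035878·-3.796279882=0.896296591
       θ'=0.055440247+0.035878·-0.310977300=0.044283003, θ̇'=-0.310977300+0.035878·3.547453510=-0.183701763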